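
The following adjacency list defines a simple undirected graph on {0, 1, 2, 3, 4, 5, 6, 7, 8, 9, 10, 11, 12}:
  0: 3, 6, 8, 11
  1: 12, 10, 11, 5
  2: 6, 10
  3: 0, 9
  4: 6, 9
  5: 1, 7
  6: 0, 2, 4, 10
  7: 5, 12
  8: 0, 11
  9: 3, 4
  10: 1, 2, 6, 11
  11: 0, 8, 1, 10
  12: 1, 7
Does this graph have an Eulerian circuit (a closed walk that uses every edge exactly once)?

Degrees: 0:4, 1:4, 2:2, 3:2, 4:2, 5:2, 6:4, 7:2, 8:2, 9:2, 10:4, 11:4, 12:2
All degrees are even and the non-isolated vertices are connected — an Eulerian circuit exists.

Yes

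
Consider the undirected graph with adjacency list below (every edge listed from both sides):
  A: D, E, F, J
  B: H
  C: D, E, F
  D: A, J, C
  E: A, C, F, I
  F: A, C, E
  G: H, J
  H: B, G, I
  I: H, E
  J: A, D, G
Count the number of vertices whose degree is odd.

6

Degrees: A:4, B:1, C:3, D:3, E:4, F:3, G:2, H:3, I:2, J:3
Odd-degree vertices: B, C, D, F, H, J.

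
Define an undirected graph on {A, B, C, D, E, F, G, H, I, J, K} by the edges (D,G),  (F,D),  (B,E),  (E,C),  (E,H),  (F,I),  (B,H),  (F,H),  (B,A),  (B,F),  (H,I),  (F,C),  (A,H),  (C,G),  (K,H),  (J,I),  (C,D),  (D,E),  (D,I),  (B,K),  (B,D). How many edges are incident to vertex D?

Neighbors of D: B, C, E, F, G, I.

6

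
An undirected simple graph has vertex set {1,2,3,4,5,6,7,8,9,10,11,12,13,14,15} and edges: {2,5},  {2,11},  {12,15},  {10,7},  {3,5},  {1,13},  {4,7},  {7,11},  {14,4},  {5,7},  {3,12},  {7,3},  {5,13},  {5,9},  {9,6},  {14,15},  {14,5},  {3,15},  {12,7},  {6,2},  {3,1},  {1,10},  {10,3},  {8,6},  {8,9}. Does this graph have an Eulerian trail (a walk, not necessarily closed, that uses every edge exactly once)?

No

Degrees: 1:3, 2:3, 3:6, 4:2, 5:6, 6:3, 7:6, 8:2, 9:3, 10:3, 11:2, 12:3, 13:2, 14:3, 15:3
Odd-degree vertices: 1, 2, 6, 9, 10, 12, 14, 15 (8 total).
With 8 odd-degree vertices (more than two), no single trail can use every edge.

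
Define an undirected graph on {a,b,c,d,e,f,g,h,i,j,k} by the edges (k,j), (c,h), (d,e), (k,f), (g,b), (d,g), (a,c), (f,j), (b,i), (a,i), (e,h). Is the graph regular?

Yes

Degrees: a:2, b:2, c:2, d:2, e:2, f:2, g:2, h:2, i:2, j:2, k:2
All degrees equal 2; the graph is regular.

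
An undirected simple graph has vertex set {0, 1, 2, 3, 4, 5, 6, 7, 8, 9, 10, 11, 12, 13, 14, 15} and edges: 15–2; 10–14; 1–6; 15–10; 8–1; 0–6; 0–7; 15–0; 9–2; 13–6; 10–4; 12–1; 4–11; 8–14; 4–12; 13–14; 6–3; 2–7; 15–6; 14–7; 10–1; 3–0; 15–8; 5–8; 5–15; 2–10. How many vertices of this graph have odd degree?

6

Degrees: 0:4, 1:4, 2:4, 3:2, 4:3, 5:2, 6:5, 7:3, 8:4, 9:1, 10:5, 11:1, 12:2, 13:2, 14:4, 15:6
Odd-degree vertices: 4, 6, 7, 9, 10, 11.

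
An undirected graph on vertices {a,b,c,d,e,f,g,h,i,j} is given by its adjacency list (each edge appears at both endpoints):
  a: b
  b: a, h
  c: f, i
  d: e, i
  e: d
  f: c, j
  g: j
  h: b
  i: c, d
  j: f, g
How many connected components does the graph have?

2

Component: {a, b, h}
Component: {c, d, e, f, g, i, j}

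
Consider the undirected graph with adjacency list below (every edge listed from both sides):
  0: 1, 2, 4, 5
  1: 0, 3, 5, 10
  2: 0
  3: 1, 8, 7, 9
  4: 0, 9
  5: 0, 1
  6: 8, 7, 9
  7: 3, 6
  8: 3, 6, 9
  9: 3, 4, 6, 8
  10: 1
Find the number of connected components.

1

Component: {0, 1, 2, 3, 4, 5, 6, 7, 8, 9, 10}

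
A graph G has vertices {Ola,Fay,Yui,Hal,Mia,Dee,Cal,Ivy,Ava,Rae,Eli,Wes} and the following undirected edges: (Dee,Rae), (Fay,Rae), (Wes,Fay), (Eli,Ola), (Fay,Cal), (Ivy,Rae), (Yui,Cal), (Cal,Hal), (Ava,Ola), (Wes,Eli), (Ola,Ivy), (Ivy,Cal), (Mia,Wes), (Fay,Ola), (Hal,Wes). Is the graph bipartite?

Yes

Partition the vertices as {Fay, Yui, Hal, Mia, Dee, Ivy, Ava, Eli} vs {Ola, Cal, Rae, Wes}. Each listed edge has one endpoint in each part, so the graph is bipartite.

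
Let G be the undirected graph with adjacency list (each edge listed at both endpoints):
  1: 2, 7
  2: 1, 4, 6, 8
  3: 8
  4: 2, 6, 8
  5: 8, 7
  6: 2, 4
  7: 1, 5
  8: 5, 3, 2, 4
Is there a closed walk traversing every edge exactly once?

No

Degrees: 1:2, 2:4, 3:1, 4:3, 5:2, 6:2, 7:2, 8:4
Vertices with odd degree: 3, 4. An Eulerian circuit requires all degrees even.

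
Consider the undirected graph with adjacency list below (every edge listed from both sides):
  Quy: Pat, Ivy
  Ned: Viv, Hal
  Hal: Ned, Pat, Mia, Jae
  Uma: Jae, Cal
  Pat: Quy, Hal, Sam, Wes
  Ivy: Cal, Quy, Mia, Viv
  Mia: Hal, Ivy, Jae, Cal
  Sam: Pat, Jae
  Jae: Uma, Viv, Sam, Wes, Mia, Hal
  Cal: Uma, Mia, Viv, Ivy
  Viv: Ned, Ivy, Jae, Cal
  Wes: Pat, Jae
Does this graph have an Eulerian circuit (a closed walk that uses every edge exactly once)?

Yes

Degrees: Quy:2, Ned:2, Hal:4, Uma:2, Pat:4, Ivy:4, Mia:4, Sam:2, Jae:6, Cal:4, Viv:4, Wes:2
Every vertex has even degree and the edges form a single connected piece, so an Eulerian circuit exists.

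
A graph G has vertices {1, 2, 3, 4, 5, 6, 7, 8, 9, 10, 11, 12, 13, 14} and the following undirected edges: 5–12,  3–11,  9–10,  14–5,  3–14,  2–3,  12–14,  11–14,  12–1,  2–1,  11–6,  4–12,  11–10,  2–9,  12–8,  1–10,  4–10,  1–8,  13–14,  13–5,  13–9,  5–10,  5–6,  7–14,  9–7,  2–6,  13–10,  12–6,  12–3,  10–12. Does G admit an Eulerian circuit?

No

Degrees: 1:4, 2:4, 3:4, 4:2, 5:5, 6:4, 7:2, 8:2, 9:4, 10:7, 11:4, 12:8, 13:4, 14:6
Vertices with odd degree: 5, 10. An Eulerian circuit requires all degrees even.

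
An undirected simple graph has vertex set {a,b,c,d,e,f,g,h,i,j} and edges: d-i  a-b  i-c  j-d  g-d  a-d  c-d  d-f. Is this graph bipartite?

No

The cycle i-c-d-i has length 3, which is odd, so the graph is not bipartite.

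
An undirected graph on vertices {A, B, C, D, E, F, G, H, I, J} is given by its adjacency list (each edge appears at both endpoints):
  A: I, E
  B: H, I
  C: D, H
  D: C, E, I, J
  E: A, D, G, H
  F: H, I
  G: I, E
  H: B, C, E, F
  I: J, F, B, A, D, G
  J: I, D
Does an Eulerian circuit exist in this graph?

Yes

Degrees: A:2, B:2, C:2, D:4, E:4, F:2, G:2, H:4, I:6, J:2
All degrees are even and the non-isolated vertices are connected — an Eulerian circuit exists.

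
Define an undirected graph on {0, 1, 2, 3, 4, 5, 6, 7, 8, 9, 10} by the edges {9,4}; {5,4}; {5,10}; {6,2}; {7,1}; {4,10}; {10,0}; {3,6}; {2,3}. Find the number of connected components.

4

Component: {8}
Component: {1, 7}
Component: {2, 3, 6}
Component: {0, 4, 5, 9, 10}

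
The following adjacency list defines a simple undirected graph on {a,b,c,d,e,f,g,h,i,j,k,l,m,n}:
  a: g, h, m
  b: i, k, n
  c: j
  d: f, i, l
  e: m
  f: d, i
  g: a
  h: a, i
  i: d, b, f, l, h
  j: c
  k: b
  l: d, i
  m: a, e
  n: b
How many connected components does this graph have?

2

Component: {c, j}
Component: {a, b, d, e, f, g, h, i, k, l, m, n}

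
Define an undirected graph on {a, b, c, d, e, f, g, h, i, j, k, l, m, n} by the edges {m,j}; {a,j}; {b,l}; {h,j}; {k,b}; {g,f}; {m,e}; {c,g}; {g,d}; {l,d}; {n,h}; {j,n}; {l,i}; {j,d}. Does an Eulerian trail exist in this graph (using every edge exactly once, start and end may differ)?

Degrees: a:1, b:2, c:1, d:3, e:1, f:1, g:3, h:2, i:1, j:5, k:1, l:3, m:2, n:2
Odd-degree vertices: a, c, d, e, f, g, i, j, k, l (10 total).
An Eulerian trail requires 0 or 2 odd-degree vertices; here there are 10.

No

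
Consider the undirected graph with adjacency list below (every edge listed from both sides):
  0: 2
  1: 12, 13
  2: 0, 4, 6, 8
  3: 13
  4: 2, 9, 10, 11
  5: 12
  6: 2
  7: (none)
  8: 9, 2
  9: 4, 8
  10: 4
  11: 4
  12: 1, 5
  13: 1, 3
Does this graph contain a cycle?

|V| = 14, |E| = 12, number of components = 3.
One cycle is 2-4-9-8-2.

Yes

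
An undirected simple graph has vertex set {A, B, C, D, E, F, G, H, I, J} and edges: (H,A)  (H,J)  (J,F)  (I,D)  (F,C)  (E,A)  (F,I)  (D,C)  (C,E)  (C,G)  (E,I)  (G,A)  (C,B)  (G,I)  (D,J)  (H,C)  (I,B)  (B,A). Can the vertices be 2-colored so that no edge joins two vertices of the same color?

Yes

Partition the vertices as {B, D, E, F, G, H} vs {A, C, I, J}. Each listed edge has one endpoint in each part, so the graph is bipartite.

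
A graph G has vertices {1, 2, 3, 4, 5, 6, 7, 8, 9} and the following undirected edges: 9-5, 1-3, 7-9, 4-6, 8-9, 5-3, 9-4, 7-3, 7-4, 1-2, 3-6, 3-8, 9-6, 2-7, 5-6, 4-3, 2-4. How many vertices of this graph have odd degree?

Degrees: 1:2, 2:3, 3:6, 4:5, 5:3, 6:4, 7:4, 8:2, 9:5
Odd-degree vertices: 2, 4, 5, 9.

4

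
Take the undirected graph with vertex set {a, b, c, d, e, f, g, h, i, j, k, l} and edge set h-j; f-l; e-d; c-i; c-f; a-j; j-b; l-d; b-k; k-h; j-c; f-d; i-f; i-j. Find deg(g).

0

g has no neighbors.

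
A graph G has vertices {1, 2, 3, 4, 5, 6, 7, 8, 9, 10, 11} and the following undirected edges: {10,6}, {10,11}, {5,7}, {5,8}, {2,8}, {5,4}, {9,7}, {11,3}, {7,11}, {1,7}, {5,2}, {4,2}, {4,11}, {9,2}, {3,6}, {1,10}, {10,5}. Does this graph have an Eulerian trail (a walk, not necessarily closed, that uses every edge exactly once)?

Yes

Degrees: 1:2, 2:4, 3:2, 4:3, 5:5, 6:2, 7:4, 8:2, 9:2, 10:4, 11:4
Odd-degree vertices: 4, 5 (2 total).
With 2 odd-degree vertices and all edges in one connected piece, an Eulerian trail exists (from 4 to 5).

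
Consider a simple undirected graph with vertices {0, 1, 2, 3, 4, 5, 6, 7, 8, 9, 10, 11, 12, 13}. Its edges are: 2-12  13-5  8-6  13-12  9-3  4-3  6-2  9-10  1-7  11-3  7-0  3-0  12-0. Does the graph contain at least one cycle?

|V| = 14, |E| = 13, number of components = 1.
Since 13 = 14 - 1, the graph is a forest and contains no cycle.

No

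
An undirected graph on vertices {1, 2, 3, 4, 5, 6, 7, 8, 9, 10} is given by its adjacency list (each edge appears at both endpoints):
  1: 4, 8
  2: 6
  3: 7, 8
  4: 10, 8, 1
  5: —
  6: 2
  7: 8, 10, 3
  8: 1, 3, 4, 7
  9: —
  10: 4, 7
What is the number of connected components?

4

Component: {5}
Component: {9}
Component: {2, 6}
Component: {1, 3, 4, 7, 8, 10}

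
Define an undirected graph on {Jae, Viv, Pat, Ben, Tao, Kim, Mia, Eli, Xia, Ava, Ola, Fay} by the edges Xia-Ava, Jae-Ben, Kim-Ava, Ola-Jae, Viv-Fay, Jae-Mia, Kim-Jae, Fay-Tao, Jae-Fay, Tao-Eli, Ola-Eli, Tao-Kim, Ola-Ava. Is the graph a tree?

|V| = 12, |E| = 13.
It splits into 2 components, so it cannot be a tree.

No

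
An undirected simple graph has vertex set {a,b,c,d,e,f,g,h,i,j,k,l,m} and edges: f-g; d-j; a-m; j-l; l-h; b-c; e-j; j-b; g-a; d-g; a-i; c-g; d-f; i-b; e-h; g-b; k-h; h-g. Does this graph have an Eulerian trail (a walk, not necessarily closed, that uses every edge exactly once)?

Degrees: a:3, b:4, c:2, d:3, e:2, f:2, g:6, h:4, i:2, j:4, k:1, l:2, m:1
Odd-degree vertices: a, d, k, m (4 total).
An Eulerian trail requires 0 or 2 odd-degree vertices; here there are 4.

No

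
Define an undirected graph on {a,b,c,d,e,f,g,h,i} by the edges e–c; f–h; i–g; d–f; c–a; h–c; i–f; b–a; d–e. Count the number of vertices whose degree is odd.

4

Degrees: a:2, b:1, c:3, d:2, e:2, f:3, g:1, h:2, i:2
Odd-degree vertices: b, c, f, g.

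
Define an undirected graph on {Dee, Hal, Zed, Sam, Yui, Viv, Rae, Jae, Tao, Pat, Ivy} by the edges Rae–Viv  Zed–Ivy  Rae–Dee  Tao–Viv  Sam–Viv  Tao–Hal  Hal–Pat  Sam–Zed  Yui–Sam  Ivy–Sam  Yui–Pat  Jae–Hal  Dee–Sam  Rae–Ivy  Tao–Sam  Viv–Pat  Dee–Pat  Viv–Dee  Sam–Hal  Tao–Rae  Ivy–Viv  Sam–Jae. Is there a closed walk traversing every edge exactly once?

Yes

Degrees: Dee:4, Hal:4, Zed:2, Sam:8, Yui:2, Viv:6, Rae:4, Jae:2, Tao:4, Pat:4, Ivy:4
All degrees are even and the non-isolated vertices are connected — an Eulerian circuit exists.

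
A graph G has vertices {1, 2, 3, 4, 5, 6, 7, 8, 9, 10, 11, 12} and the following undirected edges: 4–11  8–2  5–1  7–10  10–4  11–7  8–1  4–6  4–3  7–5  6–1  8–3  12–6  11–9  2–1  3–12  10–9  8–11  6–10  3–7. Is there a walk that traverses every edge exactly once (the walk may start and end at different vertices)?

Degrees: 1:4, 2:2, 3:4, 4:4, 5:2, 6:4, 7:4, 8:4, 9:2, 10:4, 11:4, 12:2
Odd-degree vertices: none (0 total).
With 0 odd-degree vertices and all edges in one connected piece, an Eulerian trail exists.

Yes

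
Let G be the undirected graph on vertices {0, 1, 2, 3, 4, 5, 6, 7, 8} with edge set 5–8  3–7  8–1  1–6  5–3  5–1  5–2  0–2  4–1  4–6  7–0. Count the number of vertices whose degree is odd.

0

Degrees: 0:2, 1:4, 2:2, 3:2, 4:2, 5:4, 6:2, 7:2, 8:2
Odd-degree vertices: none.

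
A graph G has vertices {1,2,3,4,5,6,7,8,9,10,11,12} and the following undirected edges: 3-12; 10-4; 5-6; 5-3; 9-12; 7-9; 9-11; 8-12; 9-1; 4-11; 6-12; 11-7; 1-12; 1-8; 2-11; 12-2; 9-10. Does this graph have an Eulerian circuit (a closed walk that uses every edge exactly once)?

Degrees: 1:3, 2:2, 3:2, 4:2, 5:2, 6:2, 7:2, 8:2, 9:5, 10:2, 11:4, 12:6
Vertices with odd degree: 1, 9. An Eulerian circuit requires all degrees even.

No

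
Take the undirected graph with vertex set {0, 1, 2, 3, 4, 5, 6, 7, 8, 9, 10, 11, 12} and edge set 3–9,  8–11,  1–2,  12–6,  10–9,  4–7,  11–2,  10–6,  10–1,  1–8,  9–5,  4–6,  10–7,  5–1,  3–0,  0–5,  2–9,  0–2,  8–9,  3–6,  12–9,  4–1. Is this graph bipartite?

Partition the vertices as {2, 3, 4, 5, 8, 10, 12} vs {0, 1, 6, 7, 9, 11}. Each listed edge has one endpoint in each part, so the graph is bipartite.

Yes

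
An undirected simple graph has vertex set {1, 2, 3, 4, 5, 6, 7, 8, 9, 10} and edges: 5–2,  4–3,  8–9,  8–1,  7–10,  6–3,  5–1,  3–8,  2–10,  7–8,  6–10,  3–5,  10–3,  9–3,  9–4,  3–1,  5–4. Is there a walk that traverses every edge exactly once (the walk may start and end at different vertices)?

No

Degrees: 1:3, 2:2, 3:7, 4:3, 5:4, 6:2, 7:2, 8:4, 9:3, 10:4
Odd-degree vertices: 1, 3, 4, 9 (4 total).
With 4 odd-degree vertices (more than two), no single trail can use every edge.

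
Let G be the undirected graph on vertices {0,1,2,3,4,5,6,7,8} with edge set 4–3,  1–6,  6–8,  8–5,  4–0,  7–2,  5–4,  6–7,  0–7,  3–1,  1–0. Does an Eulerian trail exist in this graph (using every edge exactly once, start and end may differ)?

No

Degrees: 0:3, 1:3, 2:1, 3:2, 4:3, 5:2, 6:3, 7:3, 8:2
Odd-degree vertices: 0, 1, 2, 4, 6, 7 (6 total).
An Eulerian trail requires 0 or 2 odd-degree vertices; here there are 6.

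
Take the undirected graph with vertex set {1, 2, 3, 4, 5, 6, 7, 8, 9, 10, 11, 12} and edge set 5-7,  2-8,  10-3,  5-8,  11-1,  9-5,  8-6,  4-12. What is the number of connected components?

4

Component: {1, 11}
Component: {3, 10}
Component: {4, 12}
Component: {2, 5, 6, 7, 8, 9}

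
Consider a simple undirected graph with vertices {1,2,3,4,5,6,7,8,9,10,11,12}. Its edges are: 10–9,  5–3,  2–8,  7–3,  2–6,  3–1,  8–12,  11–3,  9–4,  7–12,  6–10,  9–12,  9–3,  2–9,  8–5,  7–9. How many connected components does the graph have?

1

Component: {1, 2, 3, 4, 5, 6, 7, 8, 9, 10, 11, 12}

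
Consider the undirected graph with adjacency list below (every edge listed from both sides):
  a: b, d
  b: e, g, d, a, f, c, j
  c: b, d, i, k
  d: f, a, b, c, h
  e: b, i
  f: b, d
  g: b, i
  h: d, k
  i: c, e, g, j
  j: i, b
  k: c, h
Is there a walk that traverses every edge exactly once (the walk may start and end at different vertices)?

Degrees: a:2, b:7, c:4, d:5, e:2, f:2, g:2, h:2, i:4, j:2, k:2
Odd-degree vertices: b, d (2 total).
With 2 odd-degree vertices and all edges in one connected piece, an Eulerian trail exists (from b to d).

Yes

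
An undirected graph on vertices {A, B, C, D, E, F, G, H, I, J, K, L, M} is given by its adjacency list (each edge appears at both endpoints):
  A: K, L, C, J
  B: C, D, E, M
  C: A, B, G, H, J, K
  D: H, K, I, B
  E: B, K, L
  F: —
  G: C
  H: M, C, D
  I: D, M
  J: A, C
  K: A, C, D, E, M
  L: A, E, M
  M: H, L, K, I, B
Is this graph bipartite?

K-A-C-K is an odd cycle (length 3), and a bipartite graph can contain only even cycles.

No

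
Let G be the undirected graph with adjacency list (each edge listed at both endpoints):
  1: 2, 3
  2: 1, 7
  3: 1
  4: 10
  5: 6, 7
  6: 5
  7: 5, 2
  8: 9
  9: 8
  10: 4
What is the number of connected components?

3

Component: {4, 10}
Component: {8, 9}
Component: {1, 2, 3, 5, 6, 7}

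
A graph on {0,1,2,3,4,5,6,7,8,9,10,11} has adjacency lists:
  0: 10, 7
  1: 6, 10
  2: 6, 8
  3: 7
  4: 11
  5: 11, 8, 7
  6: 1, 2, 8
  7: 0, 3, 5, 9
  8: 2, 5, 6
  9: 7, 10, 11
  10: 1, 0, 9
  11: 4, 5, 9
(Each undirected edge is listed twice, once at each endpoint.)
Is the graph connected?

Yes

Starting from 0 and exploring outward reaches every vertex (0, 10, 7, 9, 1, 5, 3, 11, 6, 8, 4, 2); the graph is connected.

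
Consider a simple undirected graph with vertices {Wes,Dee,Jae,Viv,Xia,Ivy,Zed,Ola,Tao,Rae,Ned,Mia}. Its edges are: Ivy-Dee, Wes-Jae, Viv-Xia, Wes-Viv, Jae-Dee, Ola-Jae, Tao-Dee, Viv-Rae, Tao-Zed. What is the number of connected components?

3

Component: {Ned}
Component: {Mia}
Component: {Wes, Dee, Jae, Viv, Xia, Ivy, Zed, Ola, Tao, Rae}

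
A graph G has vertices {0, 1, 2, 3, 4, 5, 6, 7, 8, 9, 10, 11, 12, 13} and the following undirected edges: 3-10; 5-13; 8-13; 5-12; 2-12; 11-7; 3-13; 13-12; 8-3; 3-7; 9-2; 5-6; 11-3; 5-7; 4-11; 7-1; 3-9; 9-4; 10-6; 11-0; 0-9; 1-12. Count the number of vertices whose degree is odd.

Degrees: 0:2, 1:2, 2:2, 3:6, 4:2, 5:4, 6:2, 7:4, 8:2, 9:4, 10:2, 11:4, 12:4, 13:4
Odd-degree vertices: none.

0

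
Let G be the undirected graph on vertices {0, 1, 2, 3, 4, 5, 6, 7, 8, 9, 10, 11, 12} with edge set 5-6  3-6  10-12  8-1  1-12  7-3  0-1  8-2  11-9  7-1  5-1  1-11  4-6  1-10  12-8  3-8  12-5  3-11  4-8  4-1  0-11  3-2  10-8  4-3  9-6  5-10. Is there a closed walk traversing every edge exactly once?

Degrees: 0:2, 1:8, 2:2, 3:6, 4:4, 5:4, 6:4, 7:2, 8:6, 9:2, 10:4, 11:4, 12:4
Every vertex has even degree and the edges form a single connected piece, so an Eulerian circuit exists.

Yes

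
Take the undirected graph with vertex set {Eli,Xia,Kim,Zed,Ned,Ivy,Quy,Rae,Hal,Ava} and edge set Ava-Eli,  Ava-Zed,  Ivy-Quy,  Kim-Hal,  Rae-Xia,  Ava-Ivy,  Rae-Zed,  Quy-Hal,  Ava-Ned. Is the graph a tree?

|V| = 10, |E| = 9.
It is connected with exactly 9 edges, hence acyclic — it is a tree.

Yes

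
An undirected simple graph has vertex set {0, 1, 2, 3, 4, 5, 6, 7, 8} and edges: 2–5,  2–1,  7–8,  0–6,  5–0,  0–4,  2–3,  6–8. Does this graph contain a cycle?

No

|V| = 9, |E| = 8, number of components = 1.
Since 8 = 9 - 1, the graph is a forest and contains no cycle.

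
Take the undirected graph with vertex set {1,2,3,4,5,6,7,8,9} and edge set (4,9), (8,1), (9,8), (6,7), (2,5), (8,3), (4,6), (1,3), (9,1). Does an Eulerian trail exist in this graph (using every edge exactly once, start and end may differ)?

No

Degrees: 1:3, 2:1, 3:2, 4:2, 5:1, 6:2, 7:1, 8:3, 9:3
Odd-degree vertices: 1, 2, 5, 7, 8, 9 (6 total).
An Eulerian trail requires 0 or 2 odd-degree vertices; here there are 6.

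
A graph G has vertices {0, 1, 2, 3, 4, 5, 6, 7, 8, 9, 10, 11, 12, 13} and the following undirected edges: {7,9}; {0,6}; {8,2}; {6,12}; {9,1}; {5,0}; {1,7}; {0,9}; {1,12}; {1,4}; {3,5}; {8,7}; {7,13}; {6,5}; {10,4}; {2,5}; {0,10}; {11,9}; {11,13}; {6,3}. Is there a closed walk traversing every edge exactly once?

Degrees: 0:4, 1:4, 2:2, 3:2, 4:2, 5:4, 6:4, 7:4, 8:2, 9:4, 10:2, 11:2, 12:2, 13:2
All degrees are even and the non-isolated vertices are connected — an Eulerian circuit exists.

Yes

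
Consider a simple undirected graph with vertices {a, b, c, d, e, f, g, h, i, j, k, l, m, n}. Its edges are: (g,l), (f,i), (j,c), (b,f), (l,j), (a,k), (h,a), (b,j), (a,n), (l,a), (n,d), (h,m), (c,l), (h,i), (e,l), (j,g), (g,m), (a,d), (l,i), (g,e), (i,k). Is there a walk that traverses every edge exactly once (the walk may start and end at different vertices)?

Degrees: a:5, b:2, c:2, d:2, e:2, f:2, g:4, h:3, i:4, j:4, k:2, l:6, m:2, n:2
Odd-degree vertices: a, h (2 total).
The non-isolated vertices are connected and exactly 2 have odd degree, so an Eulerian trail exists (from a to h).

Yes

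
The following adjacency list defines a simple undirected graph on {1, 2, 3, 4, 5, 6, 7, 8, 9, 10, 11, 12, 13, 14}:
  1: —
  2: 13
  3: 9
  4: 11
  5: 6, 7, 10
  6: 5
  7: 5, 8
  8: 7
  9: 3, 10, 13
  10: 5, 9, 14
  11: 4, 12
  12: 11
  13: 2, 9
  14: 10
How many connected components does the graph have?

3

Component: {1}
Component: {4, 11, 12}
Component: {2, 3, 5, 6, 7, 8, 9, 10, 13, 14}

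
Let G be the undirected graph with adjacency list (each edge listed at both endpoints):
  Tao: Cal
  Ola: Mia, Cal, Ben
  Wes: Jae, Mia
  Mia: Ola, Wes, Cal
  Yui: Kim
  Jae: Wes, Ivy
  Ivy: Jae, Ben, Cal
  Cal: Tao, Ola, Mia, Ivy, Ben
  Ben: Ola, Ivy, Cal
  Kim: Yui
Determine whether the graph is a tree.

No

|V| = 10, |E| = 12.
It is not connected, so it is not a tree.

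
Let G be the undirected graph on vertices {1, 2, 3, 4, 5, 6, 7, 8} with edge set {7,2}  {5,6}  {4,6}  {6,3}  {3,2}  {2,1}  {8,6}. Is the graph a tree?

|V| = 8, |E| = 7.
Connected and |E| = |V| - 1, which characterizes a tree.

Yes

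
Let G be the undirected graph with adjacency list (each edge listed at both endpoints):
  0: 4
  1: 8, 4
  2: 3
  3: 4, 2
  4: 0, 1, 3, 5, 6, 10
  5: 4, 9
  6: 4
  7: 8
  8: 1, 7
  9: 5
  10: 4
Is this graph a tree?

Yes

|V| = 11, |E| = 10.
Connected and |E| = |V| - 1, which characterizes a tree.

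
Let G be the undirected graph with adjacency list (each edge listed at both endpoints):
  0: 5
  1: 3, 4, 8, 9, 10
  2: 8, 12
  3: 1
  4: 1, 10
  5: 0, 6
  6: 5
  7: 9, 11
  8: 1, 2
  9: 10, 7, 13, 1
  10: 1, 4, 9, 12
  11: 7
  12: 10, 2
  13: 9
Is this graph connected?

Component: {0, 5, 6}
Component: {1, 2, 3, 4, 7, 8, 9, 10, 11, 12, 13}
No edge joins these 2 groups, so the graph is disconnected.

No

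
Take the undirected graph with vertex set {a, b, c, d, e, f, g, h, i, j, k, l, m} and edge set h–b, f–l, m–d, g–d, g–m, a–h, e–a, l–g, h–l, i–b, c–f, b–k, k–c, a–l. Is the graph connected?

No

Component: {j}
Component: {a, b, c, d, e, f, g, h, i, k, l, m}
No edge joins these 2 groups, so the graph is disconnected.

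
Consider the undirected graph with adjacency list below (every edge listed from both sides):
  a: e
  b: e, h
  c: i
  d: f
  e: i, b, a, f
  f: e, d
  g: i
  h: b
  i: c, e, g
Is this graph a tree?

Yes

The graph has 9 vertices and 8 edges.
Connected and |E| = |V| - 1, which characterizes a tree.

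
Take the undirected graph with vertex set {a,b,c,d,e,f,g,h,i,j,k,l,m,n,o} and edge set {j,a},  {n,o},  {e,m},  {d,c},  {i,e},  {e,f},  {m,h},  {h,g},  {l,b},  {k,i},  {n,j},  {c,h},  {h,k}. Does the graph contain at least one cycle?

Yes

The graph has 15 vertices, 13 edges, and 3 connected components.
One cycle is h-m-e-i-k-h.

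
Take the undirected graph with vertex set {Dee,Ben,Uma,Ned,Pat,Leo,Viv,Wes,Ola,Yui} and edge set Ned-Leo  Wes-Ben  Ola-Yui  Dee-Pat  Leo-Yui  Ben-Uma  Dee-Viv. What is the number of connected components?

Component: {Dee, Pat, Viv}
Component: {Ben, Uma, Wes}
Component: {Ned, Leo, Ola, Yui}

3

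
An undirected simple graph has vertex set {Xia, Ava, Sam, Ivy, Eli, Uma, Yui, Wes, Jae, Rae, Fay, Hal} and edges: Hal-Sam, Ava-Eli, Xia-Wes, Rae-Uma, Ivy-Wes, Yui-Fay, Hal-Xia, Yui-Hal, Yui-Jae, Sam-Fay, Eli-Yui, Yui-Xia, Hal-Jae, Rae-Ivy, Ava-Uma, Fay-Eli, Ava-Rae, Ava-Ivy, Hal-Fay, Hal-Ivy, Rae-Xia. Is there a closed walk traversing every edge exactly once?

No

Degrees: Xia:4, Ava:4, Sam:2, Ivy:4, Eli:3, Uma:2, Yui:5, Wes:2, Jae:2, Rae:4, Fay:4, Hal:6
Eli, Yui have odd degree; an Eulerian circuit needs every degree to be even, so none exists.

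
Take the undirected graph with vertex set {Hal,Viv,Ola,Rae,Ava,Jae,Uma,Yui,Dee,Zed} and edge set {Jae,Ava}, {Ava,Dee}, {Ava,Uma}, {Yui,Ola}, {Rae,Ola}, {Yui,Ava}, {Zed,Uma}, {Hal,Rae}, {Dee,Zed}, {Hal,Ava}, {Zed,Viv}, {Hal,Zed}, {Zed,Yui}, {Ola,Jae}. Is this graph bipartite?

No

Hal-Rae-Ola-Jae-Ava-Hal is an odd cycle (length 5), and a bipartite graph can contain only even cycles.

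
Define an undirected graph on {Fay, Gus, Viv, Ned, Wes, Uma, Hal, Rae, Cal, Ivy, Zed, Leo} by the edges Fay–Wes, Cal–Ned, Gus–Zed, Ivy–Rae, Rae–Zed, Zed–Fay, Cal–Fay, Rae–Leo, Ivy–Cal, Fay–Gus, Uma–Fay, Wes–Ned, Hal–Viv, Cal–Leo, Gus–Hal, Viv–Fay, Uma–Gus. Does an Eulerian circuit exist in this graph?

No

Degrees: Fay:6, Gus:4, Viv:2, Ned:2, Wes:2, Uma:2, Hal:2, Rae:3, Cal:4, Ivy:2, Zed:3, Leo:2
Rae, Zed have odd degree; an Eulerian circuit needs every degree to be even, so none exists.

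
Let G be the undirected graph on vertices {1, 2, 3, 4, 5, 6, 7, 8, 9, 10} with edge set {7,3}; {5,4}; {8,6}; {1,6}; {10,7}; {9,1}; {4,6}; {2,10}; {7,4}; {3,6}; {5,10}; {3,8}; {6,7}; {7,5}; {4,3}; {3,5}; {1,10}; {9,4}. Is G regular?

Degrees: 1:3, 2:1, 3:5, 4:5, 5:4, 6:5, 7:5, 8:2, 9:2, 10:4
Vertex 2 has degree 1 while 3 has degree 5, so the graph is not regular.

No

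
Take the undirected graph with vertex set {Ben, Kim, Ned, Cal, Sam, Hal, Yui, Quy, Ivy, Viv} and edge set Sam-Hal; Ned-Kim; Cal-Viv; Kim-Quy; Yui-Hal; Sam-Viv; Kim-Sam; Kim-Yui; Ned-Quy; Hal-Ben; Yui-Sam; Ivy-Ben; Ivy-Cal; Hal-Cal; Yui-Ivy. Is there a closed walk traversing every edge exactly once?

No

Degrees: Ben:2, Kim:4, Ned:2, Cal:3, Sam:4, Hal:4, Yui:4, Quy:2, Ivy:3, Viv:2
Cal, Ivy have odd degree; an Eulerian circuit needs every degree to be even, so none exists.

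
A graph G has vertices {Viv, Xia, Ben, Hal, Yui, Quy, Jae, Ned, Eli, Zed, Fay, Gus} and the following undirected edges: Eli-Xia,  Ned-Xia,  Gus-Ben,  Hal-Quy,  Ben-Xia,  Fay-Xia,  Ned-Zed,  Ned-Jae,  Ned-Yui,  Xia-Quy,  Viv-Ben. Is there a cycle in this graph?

No

The graph has 12 vertices, 11 edges, and 1 connected component.
A forest on 12 vertices with 1 component has exactly 11 edges, which matches — so no cycle.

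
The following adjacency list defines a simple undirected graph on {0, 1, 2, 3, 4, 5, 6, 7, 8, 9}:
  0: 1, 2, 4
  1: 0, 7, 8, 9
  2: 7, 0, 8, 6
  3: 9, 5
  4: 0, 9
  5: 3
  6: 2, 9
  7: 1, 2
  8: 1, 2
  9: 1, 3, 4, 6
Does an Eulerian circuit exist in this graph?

No

Degrees: 0:3, 1:4, 2:4, 3:2, 4:2, 5:1, 6:2, 7:2, 8:2, 9:4
0, 5 have odd degree; an Eulerian circuit needs every degree to be even, so none exists.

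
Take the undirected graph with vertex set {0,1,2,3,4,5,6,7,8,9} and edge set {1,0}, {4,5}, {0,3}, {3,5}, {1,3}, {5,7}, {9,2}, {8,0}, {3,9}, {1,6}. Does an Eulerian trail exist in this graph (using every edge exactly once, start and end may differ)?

No

Degrees: 0:3, 1:3, 2:1, 3:4, 4:1, 5:3, 6:1, 7:1, 8:1, 9:2
Odd-degree vertices: 0, 1, 2, 4, 5, 6, 7, 8 (8 total).
An Eulerian trail requires 0 or 2 odd-degree vertices; here there are 8.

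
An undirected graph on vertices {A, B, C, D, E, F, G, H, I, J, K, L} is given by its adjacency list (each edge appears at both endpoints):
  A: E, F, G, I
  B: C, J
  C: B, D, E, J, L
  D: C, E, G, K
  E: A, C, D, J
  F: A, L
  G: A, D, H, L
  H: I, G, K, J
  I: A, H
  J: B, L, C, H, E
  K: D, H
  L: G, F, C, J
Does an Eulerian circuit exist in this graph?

Degrees: A:4, B:2, C:5, D:4, E:4, F:2, G:4, H:4, I:2, J:5, K:2, L:4
Vertices with odd degree: C, J. An Eulerian circuit requires all degrees even.

No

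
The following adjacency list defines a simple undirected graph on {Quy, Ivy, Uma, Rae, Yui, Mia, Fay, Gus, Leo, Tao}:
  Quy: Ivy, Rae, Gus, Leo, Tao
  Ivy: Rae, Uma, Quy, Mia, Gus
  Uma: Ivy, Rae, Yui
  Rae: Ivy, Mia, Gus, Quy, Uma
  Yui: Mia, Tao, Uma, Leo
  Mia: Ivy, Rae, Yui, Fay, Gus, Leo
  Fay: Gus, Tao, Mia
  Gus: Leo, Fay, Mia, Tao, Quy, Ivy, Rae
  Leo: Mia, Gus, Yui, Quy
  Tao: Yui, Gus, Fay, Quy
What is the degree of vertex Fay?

3

Neighbors of Fay: Mia, Gus, Tao.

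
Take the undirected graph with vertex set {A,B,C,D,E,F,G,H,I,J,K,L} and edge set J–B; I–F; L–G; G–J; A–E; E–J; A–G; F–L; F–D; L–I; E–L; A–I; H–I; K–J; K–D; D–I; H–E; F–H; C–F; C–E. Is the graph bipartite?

F-I-L-F is an odd cycle (length 3), and a bipartite graph can contain only even cycles.

No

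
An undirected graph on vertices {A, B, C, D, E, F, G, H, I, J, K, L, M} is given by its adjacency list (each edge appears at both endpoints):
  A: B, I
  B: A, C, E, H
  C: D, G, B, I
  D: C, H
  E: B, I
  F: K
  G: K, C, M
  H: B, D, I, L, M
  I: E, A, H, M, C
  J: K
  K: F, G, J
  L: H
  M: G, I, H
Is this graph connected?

Yes

Starting from A and exploring outward reaches every vertex (A, I, B, M, C, E, H, G, D, L, K, F, J); the graph is connected.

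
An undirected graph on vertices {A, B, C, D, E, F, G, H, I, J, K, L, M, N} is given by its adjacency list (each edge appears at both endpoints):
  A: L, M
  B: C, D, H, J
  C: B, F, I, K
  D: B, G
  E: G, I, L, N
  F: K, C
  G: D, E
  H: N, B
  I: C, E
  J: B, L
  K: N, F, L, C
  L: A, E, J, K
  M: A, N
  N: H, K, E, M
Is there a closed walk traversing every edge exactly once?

Yes

Degrees: A:2, B:4, C:4, D:2, E:4, F:2, G:2, H:2, I:2, J:2, K:4, L:4, M:2, N:4
Every vertex has even degree and the edges form a single connected piece, so an Eulerian circuit exists.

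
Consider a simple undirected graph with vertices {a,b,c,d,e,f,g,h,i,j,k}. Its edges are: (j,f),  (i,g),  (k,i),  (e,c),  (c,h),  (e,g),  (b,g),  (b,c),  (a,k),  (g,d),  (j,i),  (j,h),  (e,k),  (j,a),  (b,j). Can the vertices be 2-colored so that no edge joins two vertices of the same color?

Yes

Partition the vertices as {c, g, j, k} vs {a, b, d, e, f, h, i}. Each listed edge has one endpoint in each part, so the graph is bipartite.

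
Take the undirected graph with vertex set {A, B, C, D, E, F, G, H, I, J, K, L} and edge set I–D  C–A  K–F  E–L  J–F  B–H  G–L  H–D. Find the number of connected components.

4

Component: {A, C}
Component: {E, G, L}
Component: {F, J, K}
Component: {B, D, H, I}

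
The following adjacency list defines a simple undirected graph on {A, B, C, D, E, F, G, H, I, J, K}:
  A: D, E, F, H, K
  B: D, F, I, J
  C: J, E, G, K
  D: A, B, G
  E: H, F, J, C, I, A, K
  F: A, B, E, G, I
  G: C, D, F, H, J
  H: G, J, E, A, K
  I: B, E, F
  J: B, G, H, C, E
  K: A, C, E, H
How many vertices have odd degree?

Degrees: A:5, B:4, C:4, D:3, E:7, F:5, G:5, H:5, I:3, J:5, K:4
Odd-degree vertices: A, D, E, F, G, H, I, J.

8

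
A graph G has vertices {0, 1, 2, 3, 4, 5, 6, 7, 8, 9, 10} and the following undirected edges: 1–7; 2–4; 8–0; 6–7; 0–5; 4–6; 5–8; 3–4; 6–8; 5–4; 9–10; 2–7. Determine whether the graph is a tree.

|V| = 11, |E| = 12.
It is not connected, so it is not a tree.

No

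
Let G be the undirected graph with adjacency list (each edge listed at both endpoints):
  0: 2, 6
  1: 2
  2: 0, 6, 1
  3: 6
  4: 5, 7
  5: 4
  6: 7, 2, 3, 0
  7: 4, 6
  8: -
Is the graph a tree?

No

|V| = 9, |E| = 8.
It is not connected, so it is not a tree.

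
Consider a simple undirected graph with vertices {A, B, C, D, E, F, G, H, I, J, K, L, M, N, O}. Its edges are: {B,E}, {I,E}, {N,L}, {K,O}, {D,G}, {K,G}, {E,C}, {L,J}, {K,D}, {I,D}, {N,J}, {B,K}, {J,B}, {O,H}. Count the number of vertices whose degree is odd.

6

Degrees: A:0, B:3, C:1, D:3, E:3, F:0, G:2, H:1, I:2, J:3, K:4, L:2, M:0, N:2, O:2
Odd-degree vertices: B, C, D, E, H, J.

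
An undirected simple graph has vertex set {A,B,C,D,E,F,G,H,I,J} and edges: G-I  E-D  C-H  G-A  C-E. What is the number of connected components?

5

Component: {B}
Component: {F}
Component: {J}
Component: {A, G, I}
Component: {C, D, E, H}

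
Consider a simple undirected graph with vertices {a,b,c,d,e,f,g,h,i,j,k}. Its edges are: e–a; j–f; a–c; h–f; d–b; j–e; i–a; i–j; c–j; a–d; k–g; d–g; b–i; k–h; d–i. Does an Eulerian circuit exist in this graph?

Degrees: a:4, b:2, c:2, d:4, e:2, f:2, g:2, h:2, i:4, j:4, k:2
All degrees are even and the non-isolated vertices are connected — an Eulerian circuit exists.

Yes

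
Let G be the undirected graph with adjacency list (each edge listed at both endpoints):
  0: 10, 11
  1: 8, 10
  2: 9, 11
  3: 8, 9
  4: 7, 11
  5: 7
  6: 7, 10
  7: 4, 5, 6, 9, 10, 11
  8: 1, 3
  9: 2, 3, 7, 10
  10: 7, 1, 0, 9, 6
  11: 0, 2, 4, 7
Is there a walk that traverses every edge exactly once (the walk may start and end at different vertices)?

Degrees: 0:2, 1:2, 2:2, 3:2, 4:2, 5:1, 6:2, 7:6, 8:2, 9:4, 10:5, 11:4
Odd-degree vertices: 5, 10 (2 total).
The non-isolated vertices are connected and exactly 2 have odd degree, so an Eulerian trail exists (from 5 to 10).

Yes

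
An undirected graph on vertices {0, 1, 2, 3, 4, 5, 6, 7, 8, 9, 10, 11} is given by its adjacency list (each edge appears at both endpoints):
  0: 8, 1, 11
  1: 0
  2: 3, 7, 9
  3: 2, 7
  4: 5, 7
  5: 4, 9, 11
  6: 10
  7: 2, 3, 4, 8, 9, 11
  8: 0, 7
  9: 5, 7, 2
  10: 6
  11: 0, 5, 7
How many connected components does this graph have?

2

Component: {6, 10}
Component: {0, 1, 2, 3, 4, 5, 7, 8, 9, 11}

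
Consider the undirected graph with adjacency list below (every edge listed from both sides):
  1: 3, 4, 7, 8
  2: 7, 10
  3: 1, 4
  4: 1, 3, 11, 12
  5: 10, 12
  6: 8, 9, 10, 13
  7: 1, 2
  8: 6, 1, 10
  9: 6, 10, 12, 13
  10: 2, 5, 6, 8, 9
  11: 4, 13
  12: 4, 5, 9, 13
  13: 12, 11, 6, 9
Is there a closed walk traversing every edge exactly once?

No

Degrees: 1:4, 2:2, 3:2, 4:4, 5:2, 6:4, 7:2, 8:3, 9:4, 10:5, 11:2, 12:4, 13:4
Vertices with odd degree: 8, 10. An Eulerian circuit requires all degrees even.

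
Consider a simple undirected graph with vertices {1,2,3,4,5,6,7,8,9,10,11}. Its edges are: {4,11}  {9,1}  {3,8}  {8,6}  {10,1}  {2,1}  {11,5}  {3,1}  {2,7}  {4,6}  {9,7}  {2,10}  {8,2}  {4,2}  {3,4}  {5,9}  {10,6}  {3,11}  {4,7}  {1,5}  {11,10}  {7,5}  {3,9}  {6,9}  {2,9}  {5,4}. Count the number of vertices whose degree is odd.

4

Degrees: 1:5, 2:6, 3:5, 4:6, 5:5, 6:4, 7:4, 8:3, 9:6, 10:4, 11:4
Odd-degree vertices: 1, 3, 5, 8.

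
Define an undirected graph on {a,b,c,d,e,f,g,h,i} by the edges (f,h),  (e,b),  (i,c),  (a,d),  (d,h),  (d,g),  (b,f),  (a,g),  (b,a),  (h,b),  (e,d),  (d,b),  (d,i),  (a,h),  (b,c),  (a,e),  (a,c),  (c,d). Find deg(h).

4

Neighbors of h: a, b, d, f.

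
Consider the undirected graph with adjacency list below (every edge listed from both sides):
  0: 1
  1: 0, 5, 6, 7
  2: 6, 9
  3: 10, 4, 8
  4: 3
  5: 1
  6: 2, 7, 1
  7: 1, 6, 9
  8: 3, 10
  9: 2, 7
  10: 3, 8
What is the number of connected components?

Component: {3, 4, 8, 10}
Component: {0, 1, 2, 5, 6, 7, 9}

2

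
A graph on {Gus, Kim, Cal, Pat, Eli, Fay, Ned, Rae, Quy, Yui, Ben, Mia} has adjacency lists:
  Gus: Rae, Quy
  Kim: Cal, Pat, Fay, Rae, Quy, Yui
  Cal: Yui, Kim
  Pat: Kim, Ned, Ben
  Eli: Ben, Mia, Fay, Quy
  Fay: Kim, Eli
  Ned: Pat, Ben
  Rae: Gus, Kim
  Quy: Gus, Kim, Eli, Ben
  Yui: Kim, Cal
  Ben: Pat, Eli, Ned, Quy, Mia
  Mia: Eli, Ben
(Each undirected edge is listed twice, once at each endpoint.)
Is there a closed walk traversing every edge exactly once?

No

Degrees: Gus:2, Kim:6, Cal:2, Pat:3, Eli:4, Fay:2, Ned:2, Rae:2, Quy:4, Yui:2, Ben:5, Mia:2
Pat, Ben have odd degree; an Eulerian circuit needs every degree to be even, so none exists.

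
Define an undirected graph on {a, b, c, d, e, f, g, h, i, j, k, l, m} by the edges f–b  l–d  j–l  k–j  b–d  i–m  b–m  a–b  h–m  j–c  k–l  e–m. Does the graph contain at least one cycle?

The graph has 13 vertices, 12 edges, and 2 connected components.
Since 12 > 13 - 2, a cycle must exist; for instance l-j-k-l.

Yes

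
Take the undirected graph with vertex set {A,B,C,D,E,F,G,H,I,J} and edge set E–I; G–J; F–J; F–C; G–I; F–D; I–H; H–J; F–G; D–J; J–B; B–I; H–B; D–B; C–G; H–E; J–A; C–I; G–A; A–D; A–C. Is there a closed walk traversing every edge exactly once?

No

Degrees: A:4, B:4, C:4, D:4, E:2, F:4, G:5, H:4, I:5, J:6
G, I have odd degree; an Eulerian circuit needs every degree to be even, so none exists.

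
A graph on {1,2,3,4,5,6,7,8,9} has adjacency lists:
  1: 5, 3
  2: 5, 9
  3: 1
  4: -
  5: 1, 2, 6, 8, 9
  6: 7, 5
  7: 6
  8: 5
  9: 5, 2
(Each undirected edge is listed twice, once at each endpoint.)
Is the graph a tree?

No

|V| = 9, |E| = 8.
It splits into 2 components, so it cannot be a tree.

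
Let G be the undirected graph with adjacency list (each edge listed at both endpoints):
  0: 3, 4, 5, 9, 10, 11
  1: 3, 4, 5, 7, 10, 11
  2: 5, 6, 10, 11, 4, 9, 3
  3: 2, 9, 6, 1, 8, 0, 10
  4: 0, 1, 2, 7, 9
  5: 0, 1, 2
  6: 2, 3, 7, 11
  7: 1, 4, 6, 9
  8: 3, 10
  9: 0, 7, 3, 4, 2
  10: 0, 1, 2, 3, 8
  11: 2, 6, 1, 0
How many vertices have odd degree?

6

Degrees: 0:6, 1:6, 2:7, 3:7, 4:5, 5:3, 6:4, 7:4, 8:2, 9:5, 10:5, 11:4
Odd-degree vertices: 2, 3, 4, 5, 9, 10.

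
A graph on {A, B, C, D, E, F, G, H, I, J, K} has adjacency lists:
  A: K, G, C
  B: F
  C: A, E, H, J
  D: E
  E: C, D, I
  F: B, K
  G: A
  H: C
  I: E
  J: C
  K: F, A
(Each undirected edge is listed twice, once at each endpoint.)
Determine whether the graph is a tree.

Yes

|V| = 11, |E| = 10.
It is connected with exactly 10 edges, hence acyclic — it is a tree.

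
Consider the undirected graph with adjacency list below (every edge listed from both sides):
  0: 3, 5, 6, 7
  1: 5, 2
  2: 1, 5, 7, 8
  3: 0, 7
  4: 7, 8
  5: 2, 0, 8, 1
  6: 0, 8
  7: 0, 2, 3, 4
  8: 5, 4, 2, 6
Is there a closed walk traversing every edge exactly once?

Yes

Degrees: 0:4, 1:2, 2:4, 3:2, 4:2, 5:4, 6:2, 7:4, 8:4
Every vertex has even degree and the edges form a single connected piece, so an Eulerian circuit exists.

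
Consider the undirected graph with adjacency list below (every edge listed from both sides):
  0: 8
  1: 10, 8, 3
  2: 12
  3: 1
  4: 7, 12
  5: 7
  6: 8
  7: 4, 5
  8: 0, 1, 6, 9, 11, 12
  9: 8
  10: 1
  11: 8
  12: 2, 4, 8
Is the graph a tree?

Yes

The graph has 13 vertices and 12 edges.
It is connected with exactly 12 edges, hence acyclic — it is a tree.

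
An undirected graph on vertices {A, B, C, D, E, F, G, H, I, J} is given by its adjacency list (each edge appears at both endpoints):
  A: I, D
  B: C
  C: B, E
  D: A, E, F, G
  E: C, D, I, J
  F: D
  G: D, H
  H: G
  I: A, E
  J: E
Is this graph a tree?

|V| = 10, |E| = 10.
A tree on 10 vertices has exactly 9 edges; this graph has 10, so it contains a cycle and is not a tree.

No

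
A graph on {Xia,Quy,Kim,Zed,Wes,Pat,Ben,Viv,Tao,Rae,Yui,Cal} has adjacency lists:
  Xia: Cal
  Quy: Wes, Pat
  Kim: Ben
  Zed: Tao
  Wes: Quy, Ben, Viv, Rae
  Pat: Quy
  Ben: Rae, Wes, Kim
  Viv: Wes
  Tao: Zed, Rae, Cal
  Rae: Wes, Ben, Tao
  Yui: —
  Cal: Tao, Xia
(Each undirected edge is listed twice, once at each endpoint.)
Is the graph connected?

No

Component: {Yui}
Component: {Xia, Quy, Kim, Zed, Wes, Pat, Ben, Viv, Tao, Rae, Cal}
There are 2 separate components, so the graph is not connected.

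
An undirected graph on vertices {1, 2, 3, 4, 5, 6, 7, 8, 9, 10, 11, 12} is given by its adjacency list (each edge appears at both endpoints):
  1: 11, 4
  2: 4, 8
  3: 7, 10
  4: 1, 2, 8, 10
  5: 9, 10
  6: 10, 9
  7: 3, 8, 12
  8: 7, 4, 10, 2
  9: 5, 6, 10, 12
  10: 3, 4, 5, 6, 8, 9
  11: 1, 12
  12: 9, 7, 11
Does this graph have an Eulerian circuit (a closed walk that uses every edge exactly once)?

Degrees: 1:2, 2:2, 3:2, 4:4, 5:2, 6:2, 7:3, 8:4, 9:4, 10:6, 11:2, 12:3
7, 12 have odd degree; an Eulerian circuit needs every degree to be even, so none exists.

No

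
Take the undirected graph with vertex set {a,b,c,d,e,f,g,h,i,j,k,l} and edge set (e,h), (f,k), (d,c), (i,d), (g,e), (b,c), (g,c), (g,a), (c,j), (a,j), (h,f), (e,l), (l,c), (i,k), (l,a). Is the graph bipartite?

Yes

A valid 2-coloring puts {b, d, g, h, j, k, l} on one side and {a, c, e, f, i} on the other; every edge crosses between the two sides.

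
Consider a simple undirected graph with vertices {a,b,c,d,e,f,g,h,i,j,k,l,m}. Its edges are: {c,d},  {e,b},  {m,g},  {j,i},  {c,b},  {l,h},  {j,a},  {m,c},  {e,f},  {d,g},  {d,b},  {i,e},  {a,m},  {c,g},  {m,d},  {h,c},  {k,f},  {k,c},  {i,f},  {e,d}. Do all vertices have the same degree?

No

Degrees: a:2, b:3, c:6, d:5, e:4, f:3, g:3, h:2, i:3, j:2, k:2, l:1, m:4
Degrees are not all equal (e.g. deg(l)=1 but deg(c)=6); not regular.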